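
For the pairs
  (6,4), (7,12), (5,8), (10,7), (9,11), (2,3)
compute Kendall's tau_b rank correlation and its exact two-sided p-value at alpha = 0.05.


Step 1: Enumerate the 15 unordered pairs (i,j) with i<j and classify each by sign(x_j-x_i) * sign(y_j-y_i).
  (1,2):dx=+1,dy=+8->C; (1,3):dx=-1,dy=+4->D; (1,4):dx=+4,dy=+3->C; (1,5):dx=+3,dy=+7->C
  (1,6):dx=-4,dy=-1->C; (2,3):dx=-2,dy=-4->C; (2,4):dx=+3,dy=-5->D; (2,5):dx=+2,dy=-1->D
  (2,6):dx=-5,dy=-9->C; (3,4):dx=+5,dy=-1->D; (3,5):dx=+4,dy=+3->C; (3,6):dx=-3,dy=-5->C
  (4,5):dx=-1,dy=+4->D; (4,6):dx=-8,dy=-4->C; (5,6):dx=-7,dy=-8->C
Step 2: C = 10, D = 5, total pairs = 15.
Step 3: tau = (C - D)/(n(n-1)/2) = (10 - 5)/15 = 0.333333.
Step 4: Exact two-sided p-value (enumerate n! = 720 permutations of y under H0): p = 0.469444.
Step 5: alpha = 0.05. fail to reject H0.

tau_b = 0.3333 (C=10, D=5), p = 0.469444, fail to reject H0.


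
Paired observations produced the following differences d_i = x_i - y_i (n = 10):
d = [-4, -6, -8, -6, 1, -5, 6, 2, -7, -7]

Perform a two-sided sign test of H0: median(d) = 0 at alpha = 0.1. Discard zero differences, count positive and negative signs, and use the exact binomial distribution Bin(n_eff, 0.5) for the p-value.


Step 1: Discard zero differences. Original n = 10; n_eff = number of nonzero differences = 10.
Nonzero differences (with sign): -4, -6, -8, -6, +1, -5, +6, +2, -7, -7
Step 2: Count signs: positive = 3, negative = 7.
Step 3: Under H0: P(positive) = 0.5, so the number of positives S ~ Bin(10, 0.5).
Step 4: Two-sided exact p-value = sum of Bin(10,0.5) probabilities at or below the observed probability = 0.343750.
Step 5: alpha = 0.1. fail to reject H0.

n_eff = 10, pos = 3, neg = 7, p = 0.343750, fail to reject H0.


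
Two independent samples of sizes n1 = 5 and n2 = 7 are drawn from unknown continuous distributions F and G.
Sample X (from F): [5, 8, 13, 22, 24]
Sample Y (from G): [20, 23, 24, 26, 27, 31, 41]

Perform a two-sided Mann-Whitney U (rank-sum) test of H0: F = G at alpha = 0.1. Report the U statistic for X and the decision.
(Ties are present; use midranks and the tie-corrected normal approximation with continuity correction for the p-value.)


Step 1: Combine and sort all 12 observations; assign midranks.
sorted (value, group): (5,X), (8,X), (13,X), (20,Y), (22,X), (23,Y), (24,X), (24,Y), (26,Y), (27,Y), (31,Y), (41,Y)
ranks: 5->1, 8->2, 13->3, 20->4, 22->5, 23->6, 24->7.5, 24->7.5, 26->9, 27->10, 31->11, 41->12
Step 2: Rank sum for X: R1 = 1 + 2 + 3 + 5 + 7.5 = 18.5.
Step 3: U_X = R1 - n1(n1+1)/2 = 18.5 - 5*6/2 = 18.5 - 15 = 3.5.
       U_Y = n1*n2 - U_X = 35 - 3.5 = 31.5.
Step 4: Ties are present, so use the tie-corrected normal approximation (with continuity correction) for the p-value.
Step 5: p-value = 0.028075; compare to alpha = 0.1. reject H0.

U_X = 3.5, p = 0.028075, reject H0 at alpha = 0.1.


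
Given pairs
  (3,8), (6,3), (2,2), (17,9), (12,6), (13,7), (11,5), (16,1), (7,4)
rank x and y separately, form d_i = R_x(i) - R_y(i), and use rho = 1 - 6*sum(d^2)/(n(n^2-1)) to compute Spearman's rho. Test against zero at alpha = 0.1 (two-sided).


Step 1: Rank x and y separately (midranks; no ties here).
rank(x): 3->2, 6->3, 2->1, 17->9, 12->6, 13->7, 11->5, 16->8, 7->4
rank(y): 8->8, 3->3, 2->2, 9->9, 6->6, 7->7, 5->5, 1->1, 4->4
Step 2: d_i = R_x(i) - R_y(i); compute d_i^2.
  (2-8)^2=36, (3-3)^2=0, (1-2)^2=1, (9-9)^2=0, (6-6)^2=0, (7-7)^2=0, (5-5)^2=0, (8-1)^2=49, (4-4)^2=0
sum(d^2) = 86.
Step 3: rho = 1 - 6*86 / (9*(9^2 - 1)) = 1 - 516/720 = 0.283333.
Step 4: Under H0, t = rho * sqrt((n-2)/(1-rho^2)) = 0.7817 ~ t(7).
Step 5: Two-sided p-value from the t-distribution with 7 df = 0.460030.
Step 6: alpha = 0.1. fail to reject H0.

rho = 0.2833, p = 0.460030, fail to reject H0 at alpha = 0.1.


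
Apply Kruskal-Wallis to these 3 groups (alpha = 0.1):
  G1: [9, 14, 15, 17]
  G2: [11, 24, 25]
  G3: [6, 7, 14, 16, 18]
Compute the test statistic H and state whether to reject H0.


Step 1: Combine all N = 12 observations and assign midranks.
sorted (value, group, rank): (6,G3,1), (7,G3,2), (9,G1,3), (11,G2,4), (14,G1,5.5), (14,G3,5.5), (15,G1,7), (16,G3,8), (17,G1,9), (18,G3,10), (24,G2,11), (25,G2,12)
Step 2: Sum ranks within each group.
R_1 = 24.5 (n_1 = 4)
R_2 = 27 (n_2 = 3)
R_3 = 26.5 (n_3 = 5)
Step 3: H = 12/(N(N+1)) * sum(R_i^2/n_i) - 3(N+1)
     = 12/(12*13) * (24.5^2/4 + 27^2/3 + 26.5^2/5) - 3*13
     = 0.076923 * 533.513 - 39
     = 2.039423.
Step 4: Ties present; correction factor C = 1 - 6/(12^3 - 12) = 0.996503. Corrected H = 2.039423 / 0.996503 = 2.046579.
Step 5: Under H0, H ~ chi^2(2); p-value = 0.359411.
Step 6: alpha = 0.1. fail to reject H0.

H = 2.0466, df = 2, p = 0.359411, fail to reject H0.


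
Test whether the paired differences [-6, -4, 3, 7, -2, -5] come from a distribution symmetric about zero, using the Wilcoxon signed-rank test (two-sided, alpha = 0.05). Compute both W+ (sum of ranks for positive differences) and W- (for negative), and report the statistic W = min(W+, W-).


Step 1: Drop any zero differences (none here) and take |d_i|.
|d| = [6, 4, 3, 7, 2, 5]
Step 2: Midrank |d_i| (ties get averaged ranks).
ranks: |6|->5, |4|->3, |3|->2, |7|->6, |2|->1, |5|->4
Step 3: Attach original signs; sum ranks with positive sign and with negative sign.
W+ = 2 + 6 = 8
W- = 5 + 3 + 1 + 4 = 13
(Check: W+ + W- = 21 should equal n(n+1)/2 = 21.)
Step 4: Test statistic W = min(W+, W-) = 8.
Step 5: No ties, so the exact null distribution over the 2^6 = 64 sign assignments gives the two-sided p-value = 0.687500.
Step 6: alpha = 0.05. fail to reject H0.

W+ = 8, W- = 13, W = min = 8, p = 0.687500, fail to reject H0.


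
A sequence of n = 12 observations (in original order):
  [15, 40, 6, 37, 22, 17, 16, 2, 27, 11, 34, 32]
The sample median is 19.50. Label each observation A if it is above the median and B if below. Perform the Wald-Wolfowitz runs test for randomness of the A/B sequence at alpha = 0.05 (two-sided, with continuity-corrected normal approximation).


Step 1: Compute median = 19.50; label A = above, B = below.
Labels in order: BABAABBBABAA  (n_A = 6, n_B = 6)
Step 2: Count runs R = 8.
Step 3: Under H0 (random ordering), E[R] = 2*n_A*n_B/(n_A+n_B) + 1 = 2*6*6/12 + 1 = 7.0000.
        Var[R] = 2*n_A*n_B*(2*n_A*n_B - n_A - n_B) / ((n_A+n_B)^2 * (n_A+n_B-1)) = 4320/1584 = 2.7273.
        SD[R] = 1.6514.
Step 4: Continuity-corrected z = (R - 0.5 - E[R]) / SD[R] = (8 - 0.5 - 7.0000) / 1.6514 = 0.3028.
Step 5: Two-sided p-value via normal approximation = 2*(1 - Phi(|z|)) = 0.762069.
Step 6: alpha = 0.05. fail to reject H0.

R = 8, z = 0.3028, p = 0.762069, fail to reject H0.


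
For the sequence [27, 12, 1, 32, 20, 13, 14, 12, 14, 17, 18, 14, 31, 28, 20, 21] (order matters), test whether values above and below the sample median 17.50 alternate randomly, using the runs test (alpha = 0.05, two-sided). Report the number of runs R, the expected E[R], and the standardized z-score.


Step 1: Compute median = 17.50; label A = above, B = below.
Labels in order: ABBAABBBBBABAAAA  (n_A = 8, n_B = 8)
Step 2: Count runs R = 7.
Step 3: Under H0 (random ordering), E[R] = 2*n_A*n_B/(n_A+n_B) + 1 = 2*8*8/16 + 1 = 9.0000.
        Var[R] = 2*n_A*n_B*(2*n_A*n_B - n_A - n_B) / ((n_A+n_B)^2 * (n_A+n_B-1)) = 14336/3840 = 3.7333.
        SD[R] = 1.9322.
Step 4: Continuity-corrected z = (R + 0.5 - E[R]) / SD[R] = (7 + 0.5 - 9.0000) / 1.9322 = -0.7763.
Step 5: Two-sided p-value via normal approximation = 2*(1 - Phi(|z|)) = 0.437558.
Step 6: alpha = 0.05. fail to reject H0.

R = 7, z = -0.7763, p = 0.437558, fail to reject H0.


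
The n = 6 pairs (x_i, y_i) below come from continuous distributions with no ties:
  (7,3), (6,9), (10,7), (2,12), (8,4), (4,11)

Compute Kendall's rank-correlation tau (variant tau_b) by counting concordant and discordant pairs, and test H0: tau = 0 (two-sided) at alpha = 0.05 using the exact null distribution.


Step 1: Enumerate the 15 unordered pairs (i,j) with i<j and classify each by sign(x_j-x_i) * sign(y_j-y_i).
  (1,2):dx=-1,dy=+6->D; (1,3):dx=+3,dy=+4->C; (1,4):dx=-5,dy=+9->D; (1,5):dx=+1,dy=+1->C
  (1,6):dx=-3,dy=+8->D; (2,3):dx=+4,dy=-2->D; (2,4):dx=-4,dy=+3->D; (2,5):dx=+2,dy=-5->D
  (2,6):dx=-2,dy=+2->D; (3,4):dx=-8,dy=+5->D; (3,5):dx=-2,dy=-3->C; (3,6):dx=-6,dy=+4->D
  (4,5):dx=+6,dy=-8->D; (4,6):dx=+2,dy=-1->D; (5,6):dx=-4,dy=+7->D
Step 2: C = 3, D = 12, total pairs = 15.
Step 3: tau = (C - D)/(n(n-1)/2) = (3 - 12)/15 = -0.600000.
Step 4: Exact two-sided p-value (enumerate n! = 720 permutations of y under H0): p = 0.136111.
Step 5: alpha = 0.05. fail to reject H0.

tau_b = -0.6000 (C=3, D=12), p = 0.136111, fail to reject H0.


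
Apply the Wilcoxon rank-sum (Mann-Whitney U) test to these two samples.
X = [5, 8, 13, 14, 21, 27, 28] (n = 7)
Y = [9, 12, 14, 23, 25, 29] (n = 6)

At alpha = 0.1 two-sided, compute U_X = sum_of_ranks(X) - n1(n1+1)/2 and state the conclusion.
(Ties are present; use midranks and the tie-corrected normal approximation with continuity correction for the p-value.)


Step 1: Combine and sort all 13 observations; assign midranks.
sorted (value, group): (5,X), (8,X), (9,Y), (12,Y), (13,X), (14,X), (14,Y), (21,X), (23,Y), (25,Y), (27,X), (28,X), (29,Y)
ranks: 5->1, 8->2, 9->3, 12->4, 13->5, 14->6.5, 14->6.5, 21->8, 23->9, 25->10, 27->11, 28->12, 29->13
Step 2: Rank sum for X: R1 = 1 + 2 + 5 + 6.5 + 8 + 11 + 12 = 45.5.
Step 3: U_X = R1 - n1(n1+1)/2 = 45.5 - 7*8/2 = 45.5 - 28 = 17.5.
       U_Y = n1*n2 - U_X = 42 - 17.5 = 24.5.
Step 4: Ties are present, so use the tie-corrected normal approximation (with continuity correction) for the p-value.
Step 5: p-value = 0.667806; compare to alpha = 0.1. fail to reject H0.

U_X = 17.5, p = 0.667806, fail to reject H0 at alpha = 0.1.


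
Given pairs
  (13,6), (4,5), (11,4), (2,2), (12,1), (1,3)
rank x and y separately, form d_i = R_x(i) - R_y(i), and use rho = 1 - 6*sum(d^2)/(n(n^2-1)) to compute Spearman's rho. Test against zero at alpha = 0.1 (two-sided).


Step 1: Rank x and y separately (midranks; no ties here).
rank(x): 13->6, 4->3, 11->4, 2->2, 12->5, 1->1
rank(y): 6->6, 5->5, 4->4, 2->2, 1->1, 3->3
Step 2: d_i = R_x(i) - R_y(i); compute d_i^2.
  (6-6)^2=0, (3-5)^2=4, (4-4)^2=0, (2-2)^2=0, (5-1)^2=16, (1-3)^2=4
sum(d^2) = 24.
Step 3: rho = 1 - 6*24 / (6*(6^2 - 1)) = 1 - 144/210 = 0.314286.
Step 4: Under H0, t = rho * sqrt((n-2)/(1-rho^2)) = 0.6621 ~ t(4).
Step 5: Two-sided p-value from the t-distribution with 4 df = 0.544093.
Step 6: alpha = 0.1. fail to reject H0.

rho = 0.3143, p = 0.544093, fail to reject H0 at alpha = 0.1.


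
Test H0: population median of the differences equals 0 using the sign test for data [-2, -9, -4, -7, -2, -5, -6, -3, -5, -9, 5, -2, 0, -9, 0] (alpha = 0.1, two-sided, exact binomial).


Step 1: Discard zero differences. Original n = 15; n_eff = number of nonzero differences = 13.
Nonzero differences (with sign): -2, -9, -4, -7, -2, -5, -6, -3, -5, -9, +5, -2, -9
Step 2: Count signs: positive = 1, negative = 12.
Step 3: Under H0: P(positive) = 0.5, so the number of positives S ~ Bin(13, 0.5).
Step 4: Two-sided exact p-value = sum of Bin(13,0.5) probabilities at or below the observed probability = 0.003418.
Step 5: alpha = 0.1. reject H0.

n_eff = 13, pos = 1, neg = 12, p = 0.003418, reject H0.


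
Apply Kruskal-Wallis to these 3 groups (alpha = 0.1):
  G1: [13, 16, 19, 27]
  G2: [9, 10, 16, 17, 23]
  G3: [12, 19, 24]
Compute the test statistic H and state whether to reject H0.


Step 1: Combine all N = 12 observations and assign midranks.
sorted (value, group, rank): (9,G2,1), (10,G2,2), (12,G3,3), (13,G1,4), (16,G1,5.5), (16,G2,5.5), (17,G2,7), (19,G1,8.5), (19,G3,8.5), (23,G2,10), (24,G3,11), (27,G1,12)
Step 2: Sum ranks within each group.
R_1 = 30 (n_1 = 4)
R_2 = 25.5 (n_2 = 5)
R_3 = 22.5 (n_3 = 3)
Step 3: H = 12/(N(N+1)) * sum(R_i^2/n_i) - 3(N+1)
     = 12/(12*13) * (30^2/4 + 25.5^2/5 + 22.5^2/3) - 3*13
     = 0.076923 * 523.8 - 39
     = 1.292308.
Step 4: Ties present; correction factor C = 1 - 12/(12^3 - 12) = 0.993007. Corrected H = 1.292308 / 0.993007 = 1.301408.
Step 5: Under H0, H ~ chi^2(2); p-value = 0.521678.
Step 6: alpha = 0.1. fail to reject H0.

H = 1.3014, df = 2, p = 0.521678, fail to reject H0.


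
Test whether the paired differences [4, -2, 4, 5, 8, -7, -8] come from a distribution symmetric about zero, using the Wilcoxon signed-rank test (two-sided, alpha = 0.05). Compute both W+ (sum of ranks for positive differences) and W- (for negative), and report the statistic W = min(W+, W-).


Step 1: Drop any zero differences (none here) and take |d_i|.
|d| = [4, 2, 4, 5, 8, 7, 8]
Step 2: Midrank |d_i| (ties get averaged ranks).
ranks: |4|->2.5, |2|->1, |4|->2.5, |5|->4, |8|->6.5, |7|->5, |8|->6.5
Step 3: Attach original signs; sum ranks with positive sign and with negative sign.
W+ = 2.5 + 2.5 + 4 + 6.5 = 15.5
W- = 1 + 5 + 6.5 = 12.5
(Check: W+ + W- = 28 should equal n(n+1)/2 = 28.)
Step 4: Test statistic W = min(W+, W-) = 12.5.
Step 5: Ties in |d|, so use the tie-corrected normal approximation.
        E[W] = n(n+1)/4 = 7*8/4 = 14.
        Tie groups: |d|=4 (t=2), |d|=8 (t=2); sum(t^3 - t) = 12.
        Var[W] = n(n+1)(2n+1)/24 - sum(t^3-t)/48 = 840/24 - 12/48 = 34.75.
        z = (W - E[W]) / sqrt(Var[W]) = (12.5 - 14) / 5.8949 = -0.2545.
        Two-sided p = 2*Phi(z) = 0.799143.
Step 6: alpha = 0.05. fail to reject H0.

W+ = 15.5, W- = 12.5, W = min = 12.5, p = 0.799143, fail to reject H0.


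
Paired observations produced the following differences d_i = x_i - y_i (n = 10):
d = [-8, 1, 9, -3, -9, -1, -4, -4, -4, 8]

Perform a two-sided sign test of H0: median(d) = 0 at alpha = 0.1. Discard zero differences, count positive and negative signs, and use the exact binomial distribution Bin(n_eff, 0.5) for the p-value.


Step 1: Discard zero differences. Original n = 10; n_eff = number of nonzero differences = 10.
Nonzero differences (with sign): -8, +1, +9, -3, -9, -1, -4, -4, -4, +8
Step 2: Count signs: positive = 3, negative = 7.
Step 3: Under H0: P(positive) = 0.5, so the number of positives S ~ Bin(10, 0.5).
Step 4: Two-sided exact p-value = sum of Bin(10,0.5) probabilities at or below the observed probability = 0.343750.
Step 5: alpha = 0.1. fail to reject H0.

n_eff = 10, pos = 3, neg = 7, p = 0.343750, fail to reject H0.


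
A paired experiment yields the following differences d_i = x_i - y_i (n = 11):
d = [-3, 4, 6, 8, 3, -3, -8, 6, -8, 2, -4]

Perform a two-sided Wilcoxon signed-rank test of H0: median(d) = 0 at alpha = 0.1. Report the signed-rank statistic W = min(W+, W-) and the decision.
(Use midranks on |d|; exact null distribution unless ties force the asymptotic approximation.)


Step 1: Drop any zero differences (none here) and take |d_i|.
|d| = [3, 4, 6, 8, 3, 3, 8, 6, 8, 2, 4]
Step 2: Midrank |d_i| (ties get averaged ranks).
ranks: |3|->3, |4|->5.5, |6|->7.5, |8|->10, |3|->3, |3|->3, |8|->10, |6|->7.5, |8|->10, |2|->1, |4|->5.5
Step 3: Attach original signs; sum ranks with positive sign and with negative sign.
W+ = 5.5 + 7.5 + 10 + 3 + 7.5 + 1 = 34.5
W- = 3 + 3 + 10 + 10 + 5.5 = 31.5
(Check: W+ + W- = 66 should equal n(n+1)/2 = 66.)
Step 4: Test statistic W = min(W+, W-) = 31.5.
Step 5: Ties in |d|, so use the tie-corrected normal approximation.
        E[W] = n(n+1)/4 = 11*12/4 = 33.
        Tie groups: |d|=3 (t=3), |d|=4 (t=2), |d|=6 (t=2), |d|=8 (t=3); sum(t^3 - t) = 60.
        Var[W] = n(n+1)(2n+1)/24 - sum(t^3-t)/48 = 3036/24 - 60/48 = 125.25.
        z = (W - E[W]) / sqrt(Var[W]) = (31.5 - 33) / 11.1915 = -0.1340.
        Two-sided p = 2*Phi(z) = 0.893379.
Step 6: alpha = 0.1. fail to reject H0.

W+ = 34.5, W- = 31.5, W = min = 31.5, p = 0.893379, fail to reject H0.


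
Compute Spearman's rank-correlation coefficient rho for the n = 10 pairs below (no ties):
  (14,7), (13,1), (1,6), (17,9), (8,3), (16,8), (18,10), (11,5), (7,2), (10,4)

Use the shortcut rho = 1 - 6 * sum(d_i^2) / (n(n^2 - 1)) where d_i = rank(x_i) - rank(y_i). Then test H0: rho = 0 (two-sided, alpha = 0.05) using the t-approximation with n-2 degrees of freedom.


Step 1: Rank x and y separately (midranks; no ties here).
rank(x): 14->7, 13->6, 1->1, 17->9, 8->3, 16->8, 18->10, 11->5, 7->2, 10->4
rank(y): 7->7, 1->1, 6->6, 9->9, 3->3, 8->8, 10->10, 5->5, 2->2, 4->4
Step 2: d_i = R_x(i) - R_y(i); compute d_i^2.
  (7-7)^2=0, (6-1)^2=25, (1-6)^2=25, (9-9)^2=0, (3-3)^2=0, (8-8)^2=0, (10-10)^2=0, (5-5)^2=0, (2-2)^2=0, (4-4)^2=0
sum(d^2) = 50.
Step 3: rho = 1 - 6*50 / (10*(10^2 - 1)) = 1 - 300/990 = 0.696970.
Step 4: Under H0, t = rho * sqrt((n-2)/(1-rho^2)) = 2.7490 ~ t(8).
Step 5: Two-sided p-value from the t-distribution with 8 df = 0.025097.
Step 6: alpha = 0.05. reject H0.

rho = 0.6970, p = 0.025097, reject H0 at alpha = 0.05.


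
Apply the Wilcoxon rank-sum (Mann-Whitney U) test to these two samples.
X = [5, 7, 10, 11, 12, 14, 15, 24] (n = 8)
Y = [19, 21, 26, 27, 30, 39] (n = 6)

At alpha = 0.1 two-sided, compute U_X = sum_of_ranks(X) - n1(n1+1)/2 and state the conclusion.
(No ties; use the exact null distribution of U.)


Step 1: Combine and sort all 14 observations; assign midranks.
sorted (value, group): (5,X), (7,X), (10,X), (11,X), (12,X), (14,X), (15,X), (19,Y), (21,Y), (24,X), (26,Y), (27,Y), (30,Y), (39,Y)
ranks: 5->1, 7->2, 10->3, 11->4, 12->5, 14->6, 15->7, 19->8, 21->9, 24->10, 26->11, 27->12, 30->13, 39->14
Step 2: Rank sum for X: R1 = 1 + 2 + 3 + 4 + 5 + 6 + 7 + 10 = 38.
Step 3: U_X = R1 - n1(n1+1)/2 = 38 - 8*9/2 = 38 - 36 = 2.
       U_Y = n1*n2 - U_X = 48 - 2 = 46.
Step 4: No ties, so the exact null distribution of U (based on enumerating the C(14,8) = 3003 equally likely rank assignments) gives the two-sided p-value.
Step 5: p-value = 0.002664; compare to alpha = 0.1. reject H0.

U_X = 2, p = 0.002664, reject H0 at alpha = 0.1.


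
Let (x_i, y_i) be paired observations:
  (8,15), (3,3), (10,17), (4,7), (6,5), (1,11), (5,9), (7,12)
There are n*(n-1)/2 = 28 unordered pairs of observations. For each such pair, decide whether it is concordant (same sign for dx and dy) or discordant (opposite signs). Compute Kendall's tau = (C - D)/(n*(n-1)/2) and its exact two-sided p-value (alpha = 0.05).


Step 1: Enumerate the 28 unordered pairs (i,j) with i<j and classify each by sign(x_j-x_i) * sign(y_j-y_i).
  (1,2):dx=-5,dy=-12->C; (1,3):dx=+2,dy=+2->C; (1,4):dx=-4,dy=-8->C; (1,5):dx=-2,dy=-10->C
  (1,6):dx=-7,dy=-4->C; (1,7):dx=-3,dy=-6->C; (1,8):dx=-1,dy=-3->C; (2,3):dx=+7,dy=+14->C
  (2,4):dx=+1,dy=+4->C; (2,5):dx=+3,dy=+2->C; (2,6):dx=-2,dy=+8->D; (2,7):dx=+2,dy=+6->C
  (2,8):dx=+4,dy=+9->C; (3,4):dx=-6,dy=-10->C; (3,5):dx=-4,dy=-12->C; (3,6):dx=-9,dy=-6->C
  (3,7):dx=-5,dy=-8->C; (3,8):dx=-3,dy=-5->C; (4,5):dx=+2,dy=-2->D; (4,6):dx=-3,dy=+4->D
  (4,7):dx=+1,dy=+2->C; (4,8):dx=+3,dy=+5->C; (5,6):dx=-5,dy=+6->D; (5,7):dx=-1,dy=+4->D
  (5,8):dx=+1,dy=+7->C; (6,7):dx=+4,dy=-2->D; (6,8):dx=+6,dy=+1->C; (7,8):dx=+2,dy=+3->C
Step 2: C = 22, D = 6, total pairs = 28.
Step 3: tau = (C - D)/(n(n-1)/2) = (22 - 6)/28 = 0.571429.
Step 4: Exact two-sided p-value (enumerate n! = 40320 permutations of y under H0): p = 0.061012.
Step 5: alpha = 0.05. fail to reject H0.

tau_b = 0.5714 (C=22, D=6), p = 0.061012, fail to reject H0.


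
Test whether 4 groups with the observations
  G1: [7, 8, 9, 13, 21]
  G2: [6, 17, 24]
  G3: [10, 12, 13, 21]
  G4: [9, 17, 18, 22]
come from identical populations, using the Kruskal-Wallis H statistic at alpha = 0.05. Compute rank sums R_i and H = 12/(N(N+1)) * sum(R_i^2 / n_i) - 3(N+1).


Step 1: Combine all N = 16 observations and assign midranks.
sorted (value, group, rank): (6,G2,1), (7,G1,2), (8,G1,3), (9,G1,4.5), (9,G4,4.5), (10,G3,6), (12,G3,7), (13,G1,8.5), (13,G3,8.5), (17,G2,10.5), (17,G4,10.5), (18,G4,12), (21,G1,13.5), (21,G3,13.5), (22,G4,15), (24,G2,16)
Step 2: Sum ranks within each group.
R_1 = 31.5 (n_1 = 5)
R_2 = 27.5 (n_2 = 3)
R_3 = 35 (n_3 = 4)
R_4 = 42 (n_4 = 4)
Step 3: H = 12/(N(N+1)) * sum(R_i^2/n_i) - 3(N+1)
     = 12/(16*17) * (31.5^2/5 + 27.5^2/3 + 35^2/4 + 42^2/4) - 3*17
     = 0.044118 * 1197.78 - 51
     = 1.843382.
Step 4: Ties present; correction factor C = 1 - 24/(16^3 - 16) = 0.994118. Corrected H = 1.843382 / 0.994118 = 1.854290.
Step 5: Under H0, H ~ chi^2(3); p-value = 0.603193.
Step 6: alpha = 0.05. fail to reject H0.

H = 1.8543, df = 3, p = 0.603193, fail to reject H0.


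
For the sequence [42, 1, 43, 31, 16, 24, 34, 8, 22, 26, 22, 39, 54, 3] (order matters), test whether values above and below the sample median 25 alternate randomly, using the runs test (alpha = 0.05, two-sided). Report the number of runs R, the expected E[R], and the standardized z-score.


Step 1: Compute median = 25; label A = above, B = below.
Labels in order: ABAABBABBABAAB  (n_A = 7, n_B = 7)
Step 2: Count runs R = 10.
Step 3: Under H0 (random ordering), E[R] = 2*n_A*n_B/(n_A+n_B) + 1 = 2*7*7/14 + 1 = 8.0000.
        Var[R] = 2*n_A*n_B*(2*n_A*n_B - n_A - n_B) / ((n_A+n_B)^2 * (n_A+n_B-1)) = 8232/2548 = 3.2308.
        SD[R] = 1.7974.
Step 4: Continuity-corrected z = (R - 0.5 - E[R]) / SD[R] = (10 - 0.5 - 8.0000) / 1.7974 = 0.8345.
Step 5: Two-sided p-value via normal approximation = 2*(1 - Phi(|z|)) = 0.403986.
Step 6: alpha = 0.05. fail to reject H0.

R = 10, z = 0.8345, p = 0.403986, fail to reject H0.


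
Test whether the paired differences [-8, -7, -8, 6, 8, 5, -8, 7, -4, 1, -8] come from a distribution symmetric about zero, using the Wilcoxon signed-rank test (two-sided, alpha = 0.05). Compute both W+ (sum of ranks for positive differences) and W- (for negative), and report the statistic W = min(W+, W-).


Step 1: Drop any zero differences (none here) and take |d_i|.
|d| = [8, 7, 8, 6, 8, 5, 8, 7, 4, 1, 8]
Step 2: Midrank |d_i| (ties get averaged ranks).
ranks: |8|->9, |7|->5.5, |8|->9, |6|->4, |8|->9, |5|->3, |8|->9, |7|->5.5, |4|->2, |1|->1, |8|->9
Step 3: Attach original signs; sum ranks with positive sign and with negative sign.
W+ = 4 + 9 + 3 + 5.5 + 1 = 22.5
W- = 9 + 5.5 + 9 + 9 + 2 + 9 = 43.5
(Check: W+ + W- = 66 should equal n(n+1)/2 = 66.)
Step 4: Test statistic W = min(W+, W-) = 22.5.
Step 5: Ties in |d|, so use the tie-corrected normal approximation.
        E[W] = n(n+1)/4 = 11*12/4 = 33.
        Tie groups: |d|=7 (t=2), |d|=8 (t=5); sum(t^3 - t) = 126.
        Var[W] = n(n+1)(2n+1)/24 - sum(t^3-t)/48 = 3036/24 - 126/48 = 123.875.
        z = (W - E[W]) / sqrt(Var[W]) = (22.5 - 33) / 11.1299 = -0.9434.
        Two-sided p = 2*Phi(z) = 0.345475.
Step 6: alpha = 0.05. fail to reject H0.

W+ = 22.5, W- = 43.5, W = min = 22.5, p = 0.345475, fail to reject H0.


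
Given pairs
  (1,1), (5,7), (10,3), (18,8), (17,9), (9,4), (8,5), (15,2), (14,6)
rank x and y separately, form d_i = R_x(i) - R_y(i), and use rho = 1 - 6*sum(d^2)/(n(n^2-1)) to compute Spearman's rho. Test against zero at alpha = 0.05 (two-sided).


Step 1: Rank x and y separately (midranks; no ties here).
rank(x): 1->1, 5->2, 10->5, 18->9, 17->8, 9->4, 8->3, 15->7, 14->6
rank(y): 1->1, 7->7, 3->3, 8->8, 9->9, 4->4, 5->5, 2->2, 6->6
Step 2: d_i = R_x(i) - R_y(i); compute d_i^2.
  (1-1)^2=0, (2-7)^2=25, (5-3)^2=4, (9-8)^2=1, (8-9)^2=1, (4-4)^2=0, (3-5)^2=4, (7-2)^2=25, (6-6)^2=0
sum(d^2) = 60.
Step 3: rho = 1 - 6*60 / (9*(9^2 - 1)) = 1 - 360/720 = 0.500000.
Step 4: Under H0, t = rho * sqrt((n-2)/(1-rho^2)) = 1.5275 ~ t(7).
Step 5: Two-sided p-value from the t-distribution with 7 df = 0.170471.
Step 6: alpha = 0.05. fail to reject H0.

rho = 0.5000, p = 0.170471, fail to reject H0 at alpha = 0.05.


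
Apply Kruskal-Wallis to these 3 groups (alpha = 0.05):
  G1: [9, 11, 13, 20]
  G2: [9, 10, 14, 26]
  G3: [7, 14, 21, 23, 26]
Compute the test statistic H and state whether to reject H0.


Step 1: Combine all N = 13 observations and assign midranks.
sorted (value, group, rank): (7,G3,1), (9,G1,2.5), (9,G2,2.5), (10,G2,4), (11,G1,5), (13,G1,6), (14,G2,7.5), (14,G3,7.5), (20,G1,9), (21,G3,10), (23,G3,11), (26,G2,12.5), (26,G3,12.5)
Step 2: Sum ranks within each group.
R_1 = 22.5 (n_1 = 4)
R_2 = 26.5 (n_2 = 4)
R_3 = 42 (n_3 = 5)
Step 3: H = 12/(N(N+1)) * sum(R_i^2/n_i) - 3(N+1)
     = 12/(13*14) * (22.5^2/4 + 26.5^2/4 + 42^2/5) - 3*14
     = 0.065934 * 654.925 - 42
     = 1.181868.
Step 4: Ties present; correction factor C = 1 - 18/(13^3 - 13) = 0.991758. Corrected H = 1.181868 / 0.991758 = 1.191690.
Step 5: Under H0, H ~ chi^2(2); p-value = 0.551097.
Step 6: alpha = 0.05. fail to reject H0.

H = 1.1917, df = 2, p = 0.551097, fail to reject H0.


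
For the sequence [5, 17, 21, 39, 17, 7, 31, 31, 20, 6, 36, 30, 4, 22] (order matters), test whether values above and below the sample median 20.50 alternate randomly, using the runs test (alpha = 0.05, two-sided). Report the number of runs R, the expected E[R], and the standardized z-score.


Step 1: Compute median = 20.50; label A = above, B = below.
Labels in order: BBAABBAABBAABA  (n_A = 7, n_B = 7)
Step 2: Count runs R = 8.
Step 3: Under H0 (random ordering), E[R] = 2*n_A*n_B/(n_A+n_B) + 1 = 2*7*7/14 + 1 = 8.0000.
        Var[R] = 2*n_A*n_B*(2*n_A*n_B - n_A - n_B) / ((n_A+n_B)^2 * (n_A+n_B-1)) = 8232/2548 = 3.2308.
        SD[R] = 1.7974.
Step 4: R = E[R], so z = 0 with no continuity correction.
Step 5: Two-sided p-value via normal approximation = 2*(1 - Phi(|z|)) = 1.000000.
Step 6: alpha = 0.05. fail to reject H0.

R = 8, z = 0.0000, p = 1.000000, fail to reject H0.


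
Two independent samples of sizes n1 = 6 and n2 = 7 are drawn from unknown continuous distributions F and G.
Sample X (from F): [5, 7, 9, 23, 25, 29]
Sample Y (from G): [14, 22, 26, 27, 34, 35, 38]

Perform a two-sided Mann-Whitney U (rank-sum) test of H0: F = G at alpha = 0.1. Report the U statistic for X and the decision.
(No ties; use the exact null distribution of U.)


Step 1: Combine and sort all 13 observations; assign midranks.
sorted (value, group): (5,X), (7,X), (9,X), (14,Y), (22,Y), (23,X), (25,X), (26,Y), (27,Y), (29,X), (34,Y), (35,Y), (38,Y)
ranks: 5->1, 7->2, 9->3, 14->4, 22->5, 23->6, 25->7, 26->8, 27->9, 29->10, 34->11, 35->12, 38->13
Step 2: Rank sum for X: R1 = 1 + 2 + 3 + 6 + 7 + 10 = 29.
Step 3: U_X = R1 - n1(n1+1)/2 = 29 - 6*7/2 = 29 - 21 = 8.
       U_Y = n1*n2 - U_X = 42 - 8 = 34.
Step 4: No ties, so the exact null distribution of U (based on enumerating the C(13,6) = 1716 equally likely rank assignments) gives the two-sided p-value.
Step 5: p-value = 0.073427; compare to alpha = 0.1. reject H0.

U_X = 8, p = 0.073427, reject H0 at alpha = 0.1.


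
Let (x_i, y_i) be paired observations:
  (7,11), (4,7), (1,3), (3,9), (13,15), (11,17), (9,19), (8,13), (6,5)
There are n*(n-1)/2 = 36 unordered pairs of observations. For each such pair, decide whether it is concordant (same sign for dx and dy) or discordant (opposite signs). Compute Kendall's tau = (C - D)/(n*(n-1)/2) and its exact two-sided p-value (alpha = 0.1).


Step 1: Enumerate the 36 unordered pairs (i,j) with i<j and classify each by sign(x_j-x_i) * sign(y_j-y_i).
  (1,2):dx=-3,dy=-4->C; (1,3):dx=-6,dy=-8->C; (1,4):dx=-4,dy=-2->C; (1,5):dx=+6,dy=+4->C
  (1,6):dx=+4,dy=+6->C; (1,7):dx=+2,dy=+8->C; (1,8):dx=+1,dy=+2->C; (1,9):dx=-1,dy=-6->C
  (2,3):dx=-3,dy=-4->C; (2,4):dx=-1,dy=+2->D; (2,5):dx=+9,dy=+8->C; (2,6):dx=+7,dy=+10->C
  (2,7):dx=+5,dy=+12->C; (2,8):dx=+4,dy=+6->C; (2,9):dx=+2,dy=-2->D; (3,4):dx=+2,dy=+6->C
  (3,5):dx=+12,dy=+12->C; (3,6):dx=+10,dy=+14->C; (3,7):dx=+8,dy=+16->C; (3,8):dx=+7,dy=+10->C
  (3,9):dx=+5,dy=+2->C; (4,5):dx=+10,dy=+6->C; (4,6):dx=+8,dy=+8->C; (4,7):dx=+6,dy=+10->C
  (4,8):dx=+5,dy=+4->C; (4,9):dx=+3,dy=-4->D; (5,6):dx=-2,dy=+2->D; (5,7):dx=-4,dy=+4->D
  (5,8):dx=-5,dy=-2->C; (5,9):dx=-7,dy=-10->C; (6,7):dx=-2,dy=+2->D; (6,8):dx=-3,dy=-4->C
  (6,9):dx=-5,dy=-12->C; (7,8):dx=-1,dy=-6->C; (7,9):dx=-3,dy=-14->C; (8,9):dx=-2,dy=-8->C
Step 2: C = 30, D = 6, total pairs = 36.
Step 3: tau = (C - D)/(n(n-1)/2) = (30 - 6)/36 = 0.666667.
Step 4: Exact two-sided p-value (enumerate n! = 362880 permutations of y under H0): p = 0.012665.
Step 5: alpha = 0.1. reject H0.

tau_b = 0.6667 (C=30, D=6), p = 0.012665, reject H0.


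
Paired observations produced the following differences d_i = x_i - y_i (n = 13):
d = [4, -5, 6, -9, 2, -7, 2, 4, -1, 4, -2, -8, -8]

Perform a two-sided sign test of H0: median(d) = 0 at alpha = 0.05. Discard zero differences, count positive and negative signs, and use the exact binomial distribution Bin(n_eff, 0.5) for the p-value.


Step 1: Discard zero differences. Original n = 13; n_eff = number of nonzero differences = 13.
Nonzero differences (with sign): +4, -5, +6, -9, +2, -7, +2, +4, -1, +4, -2, -8, -8
Step 2: Count signs: positive = 6, negative = 7.
Step 3: Under H0: P(positive) = 0.5, so the number of positives S ~ Bin(13, 0.5).
Step 4: Two-sided exact p-value = sum of Bin(13,0.5) probabilities at or below the observed probability = 1.000000.
Step 5: alpha = 0.05. fail to reject H0.

n_eff = 13, pos = 6, neg = 7, p = 1.000000, fail to reject H0.


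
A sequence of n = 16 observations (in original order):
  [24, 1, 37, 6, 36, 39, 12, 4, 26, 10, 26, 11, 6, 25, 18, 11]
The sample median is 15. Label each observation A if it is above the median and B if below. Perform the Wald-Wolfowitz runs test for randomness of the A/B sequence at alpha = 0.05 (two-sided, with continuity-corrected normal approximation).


Step 1: Compute median = 15; label A = above, B = below.
Labels in order: ABABAABBABABBAAB  (n_A = 8, n_B = 8)
Step 2: Count runs R = 12.
Step 3: Under H0 (random ordering), E[R] = 2*n_A*n_B/(n_A+n_B) + 1 = 2*8*8/16 + 1 = 9.0000.
        Var[R] = 2*n_A*n_B*(2*n_A*n_B - n_A - n_B) / ((n_A+n_B)^2 * (n_A+n_B-1)) = 14336/3840 = 3.7333.
        SD[R] = 1.9322.
Step 4: Continuity-corrected z = (R - 0.5 - E[R]) / SD[R] = (12 - 0.5 - 9.0000) / 1.9322 = 1.2939.
Step 5: Two-sided p-value via normal approximation = 2*(1 - Phi(|z|)) = 0.195709.
Step 6: alpha = 0.05. fail to reject H0.

R = 12, z = 1.2939, p = 0.195709, fail to reject H0.


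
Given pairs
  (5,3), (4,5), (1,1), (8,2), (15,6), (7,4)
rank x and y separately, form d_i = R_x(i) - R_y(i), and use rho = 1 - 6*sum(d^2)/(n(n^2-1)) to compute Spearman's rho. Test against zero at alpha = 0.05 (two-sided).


Step 1: Rank x and y separately (midranks; no ties here).
rank(x): 5->3, 4->2, 1->1, 8->5, 15->6, 7->4
rank(y): 3->3, 5->5, 1->1, 2->2, 6->6, 4->4
Step 2: d_i = R_x(i) - R_y(i); compute d_i^2.
  (3-3)^2=0, (2-5)^2=9, (1-1)^2=0, (5-2)^2=9, (6-6)^2=0, (4-4)^2=0
sum(d^2) = 18.
Step 3: rho = 1 - 6*18 / (6*(6^2 - 1)) = 1 - 108/210 = 0.485714.
Step 4: Under H0, t = rho * sqrt((n-2)/(1-rho^2)) = 1.1113 ~ t(4).
Step 5: Two-sided p-value from the t-distribution with 4 df = 0.328723.
Step 6: alpha = 0.05. fail to reject H0.

rho = 0.4857, p = 0.328723, fail to reject H0 at alpha = 0.05.


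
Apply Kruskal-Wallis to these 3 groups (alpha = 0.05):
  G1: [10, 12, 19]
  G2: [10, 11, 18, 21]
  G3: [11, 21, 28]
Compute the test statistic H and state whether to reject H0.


Step 1: Combine all N = 10 observations and assign midranks.
sorted (value, group, rank): (10,G1,1.5), (10,G2,1.5), (11,G2,3.5), (11,G3,3.5), (12,G1,5), (18,G2,6), (19,G1,7), (21,G2,8.5), (21,G3,8.5), (28,G3,10)
Step 2: Sum ranks within each group.
R_1 = 13.5 (n_1 = 3)
R_2 = 19.5 (n_2 = 4)
R_3 = 22 (n_3 = 3)
Step 3: H = 12/(N(N+1)) * sum(R_i^2/n_i) - 3(N+1)
     = 12/(10*11) * (13.5^2/3 + 19.5^2/4 + 22^2/3) - 3*11
     = 0.109091 * 317.146 - 33
     = 1.597727.
Step 4: Ties present; correction factor C = 1 - 18/(10^3 - 10) = 0.981818. Corrected H = 1.597727 / 0.981818 = 1.627315.
Step 5: Under H0, H ~ chi^2(2); p-value = 0.443234.
Step 6: alpha = 0.05. fail to reject H0.

H = 1.6273, df = 2, p = 0.443234, fail to reject H0.


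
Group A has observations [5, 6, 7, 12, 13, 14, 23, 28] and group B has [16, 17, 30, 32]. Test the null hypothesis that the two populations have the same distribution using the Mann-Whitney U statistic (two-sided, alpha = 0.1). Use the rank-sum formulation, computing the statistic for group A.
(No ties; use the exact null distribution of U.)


Step 1: Combine and sort all 12 observations; assign midranks.
sorted (value, group): (5,X), (6,X), (7,X), (12,X), (13,X), (14,X), (16,Y), (17,Y), (23,X), (28,X), (30,Y), (32,Y)
ranks: 5->1, 6->2, 7->3, 12->4, 13->5, 14->6, 16->7, 17->8, 23->9, 28->10, 30->11, 32->12
Step 2: Rank sum for X: R1 = 1 + 2 + 3 + 4 + 5 + 6 + 9 + 10 = 40.
Step 3: U_X = R1 - n1(n1+1)/2 = 40 - 8*9/2 = 40 - 36 = 4.
       U_Y = n1*n2 - U_X = 32 - 4 = 28.
Step 4: No ties, so the exact null distribution of U (based on enumerating the C(12,8) = 495 equally likely rank assignments) gives the two-sided p-value.
Step 5: p-value = 0.048485; compare to alpha = 0.1. reject H0.

U_X = 4, p = 0.048485, reject H0 at alpha = 0.1.


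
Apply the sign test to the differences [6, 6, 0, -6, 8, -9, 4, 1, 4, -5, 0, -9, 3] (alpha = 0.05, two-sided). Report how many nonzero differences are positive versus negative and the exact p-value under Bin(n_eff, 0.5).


Step 1: Discard zero differences. Original n = 13; n_eff = number of nonzero differences = 11.
Nonzero differences (with sign): +6, +6, -6, +8, -9, +4, +1, +4, -5, -9, +3
Step 2: Count signs: positive = 7, negative = 4.
Step 3: Under H0: P(positive) = 0.5, so the number of positives S ~ Bin(11, 0.5).
Step 4: Two-sided exact p-value = sum of Bin(11,0.5) probabilities at or below the observed probability = 0.548828.
Step 5: alpha = 0.05. fail to reject H0.

n_eff = 11, pos = 7, neg = 4, p = 0.548828, fail to reject H0.


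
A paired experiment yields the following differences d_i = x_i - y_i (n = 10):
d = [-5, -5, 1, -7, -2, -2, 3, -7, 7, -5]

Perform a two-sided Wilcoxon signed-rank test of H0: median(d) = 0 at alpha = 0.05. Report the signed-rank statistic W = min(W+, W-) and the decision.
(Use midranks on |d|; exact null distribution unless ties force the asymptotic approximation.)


Step 1: Drop any zero differences (none here) and take |d_i|.
|d| = [5, 5, 1, 7, 2, 2, 3, 7, 7, 5]
Step 2: Midrank |d_i| (ties get averaged ranks).
ranks: |5|->6, |5|->6, |1|->1, |7|->9, |2|->2.5, |2|->2.5, |3|->4, |7|->9, |7|->9, |5|->6
Step 3: Attach original signs; sum ranks with positive sign and with negative sign.
W+ = 1 + 4 + 9 = 14
W- = 6 + 6 + 9 + 2.5 + 2.5 + 9 + 6 = 41
(Check: W+ + W- = 55 should equal n(n+1)/2 = 55.)
Step 4: Test statistic W = min(W+, W-) = 14.
Step 5: Ties in |d|, so use the tie-corrected normal approximation.
        E[W] = n(n+1)/4 = 10*11/4 = 27.5.
        Tie groups: |d|=2 (t=2), |d|=5 (t=3), |d|=7 (t=3); sum(t^3 - t) = 54.
        Var[W] = n(n+1)(2n+1)/24 - sum(t^3-t)/48 = 2310/24 - 54/48 = 95.125.
        z = (W - E[W]) / sqrt(Var[W]) = (14 - 27.5) / 9.7532 = -1.3842.
        Two-sided p = 2*Phi(z) = 0.166309.
Step 6: alpha = 0.05. fail to reject H0.

W+ = 14, W- = 41, W = min = 14, p = 0.166309, fail to reject H0.


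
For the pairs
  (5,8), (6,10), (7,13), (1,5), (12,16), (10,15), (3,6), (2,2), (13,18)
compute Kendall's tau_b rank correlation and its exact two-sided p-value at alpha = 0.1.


Step 1: Enumerate the 36 unordered pairs (i,j) with i<j and classify each by sign(x_j-x_i) * sign(y_j-y_i).
  (1,2):dx=+1,dy=+2->C; (1,3):dx=+2,dy=+5->C; (1,4):dx=-4,dy=-3->C; (1,5):dx=+7,dy=+8->C
  (1,6):dx=+5,dy=+7->C; (1,7):dx=-2,dy=-2->C; (1,8):dx=-3,dy=-6->C; (1,9):dx=+8,dy=+10->C
  (2,3):dx=+1,dy=+3->C; (2,4):dx=-5,dy=-5->C; (2,5):dx=+6,dy=+6->C; (2,6):dx=+4,dy=+5->C
  (2,7):dx=-3,dy=-4->C; (2,8):dx=-4,dy=-8->C; (2,9):dx=+7,dy=+8->C; (3,4):dx=-6,dy=-8->C
  (3,5):dx=+5,dy=+3->C; (3,6):dx=+3,dy=+2->C; (3,7):dx=-4,dy=-7->C; (3,8):dx=-5,dy=-11->C
  (3,9):dx=+6,dy=+5->C; (4,5):dx=+11,dy=+11->C; (4,6):dx=+9,dy=+10->C; (4,7):dx=+2,dy=+1->C
  (4,8):dx=+1,dy=-3->D; (4,9):dx=+12,dy=+13->C; (5,6):dx=-2,dy=-1->C; (5,7):dx=-9,dy=-10->C
  (5,8):dx=-10,dy=-14->C; (5,9):dx=+1,dy=+2->C; (6,7):dx=-7,dy=-9->C; (6,8):dx=-8,dy=-13->C
  (6,9):dx=+3,dy=+3->C; (7,8):dx=-1,dy=-4->C; (7,9):dx=+10,dy=+12->C; (8,9):dx=+11,dy=+16->C
Step 2: C = 35, D = 1, total pairs = 36.
Step 3: tau = (C - D)/(n(n-1)/2) = (35 - 1)/36 = 0.944444.
Step 4: Exact two-sided p-value (enumerate n! = 362880 permutations of y under H0): p = 0.000050.
Step 5: alpha = 0.1. reject H0.

tau_b = 0.9444 (C=35, D=1), p = 0.000050, reject H0.


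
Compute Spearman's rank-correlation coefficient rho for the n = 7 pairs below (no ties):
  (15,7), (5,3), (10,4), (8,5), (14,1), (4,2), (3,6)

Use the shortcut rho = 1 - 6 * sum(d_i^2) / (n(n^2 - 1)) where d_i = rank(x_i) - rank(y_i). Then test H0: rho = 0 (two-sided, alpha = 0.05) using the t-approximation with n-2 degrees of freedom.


Step 1: Rank x and y separately (midranks; no ties here).
rank(x): 15->7, 5->3, 10->5, 8->4, 14->6, 4->2, 3->1
rank(y): 7->7, 3->3, 4->4, 5->5, 1->1, 2->2, 6->6
Step 2: d_i = R_x(i) - R_y(i); compute d_i^2.
  (7-7)^2=0, (3-3)^2=0, (5-4)^2=1, (4-5)^2=1, (6-1)^2=25, (2-2)^2=0, (1-6)^2=25
sum(d^2) = 52.
Step 3: rho = 1 - 6*52 / (7*(7^2 - 1)) = 1 - 312/336 = 0.071429.
Step 4: Under H0, t = rho * sqrt((n-2)/(1-rho^2)) = 0.1601 ~ t(5).
Step 5: Two-sided p-value from the t-distribution with 5 df = 0.879048.
Step 6: alpha = 0.05. fail to reject H0.

rho = 0.0714, p = 0.879048, fail to reject H0 at alpha = 0.05.


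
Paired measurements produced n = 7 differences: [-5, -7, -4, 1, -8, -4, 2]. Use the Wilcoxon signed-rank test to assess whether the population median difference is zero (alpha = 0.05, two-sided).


Step 1: Drop any zero differences (none here) and take |d_i|.
|d| = [5, 7, 4, 1, 8, 4, 2]
Step 2: Midrank |d_i| (ties get averaged ranks).
ranks: |5|->5, |7|->6, |4|->3.5, |1|->1, |8|->7, |4|->3.5, |2|->2
Step 3: Attach original signs; sum ranks with positive sign and with negative sign.
W+ = 1 + 2 = 3
W- = 5 + 6 + 3.5 + 7 + 3.5 = 25
(Check: W+ + W- = 28 should equal n(n+1)/2 = 28.)
Step 4: Test statistic W = min(W+, W-) = 3.
Step 5: Ties in |d|, so use the tie-corrected normal approximation.
        E[W] = n(n+1)/4 = 7*8/4 = 14.
        Tie groups: |d|=4 (t=2); sum(t^3 - t) = 6.
        Var[W] = n(n+1)(2n+1)/24 - sum(t^3-t)/48 = 840/24 - 6/48 = 34.875.
        z = (W - E[W]) / sqrt(Var[W]) = (3 - 14) / 5.9055 = -1.8627.
        Two-sided p = 2*Phi(z) = 0.062509.
Step 6: alpha = 0.05. fail to reject H0.

W+ = 3, W- = 25, W = min = 3, p = 0.062509, fail to reject H0.


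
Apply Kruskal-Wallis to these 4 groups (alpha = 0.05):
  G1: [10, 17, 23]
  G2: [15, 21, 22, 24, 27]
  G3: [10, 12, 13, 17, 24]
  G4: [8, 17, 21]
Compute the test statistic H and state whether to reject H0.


Step 1: Combine all N = 16 observations and assign midranks.
sorted (value, group, rank): (8,G4,1), (10,G1,2.5), (10,G3,2.5), (12,G3,4), (13,G3,5), (15,G2,6), (17,G1,8), (17,G3,8), (17,G4,8), (21,G2,10.5), (21,G4,10.5), (22,G2,12), (23,G1,13), (24,G2,14.5), (24,G3,14.5), (27,G2,16)
Step 2: Sum ranks within each group.
R_1 = 23.5 (n_1 = 3)
R_2 = 59 (n_2 = 5)
R_3 = 34 (n_3 = 5)
R_4 = 19.5 (n_4 = 3)
Step 3: H = 12/(N(N+1)) * sum(R_i^2/n_i) - 3(N+1)
     = 12/(16*17) * (23.5^2/3 + 59^2/5 + 34^2/5 + 19.5^2/3) - 3*17
     = 0.044118 * 1238.23 - 51
     = 3.627941.
Step 4: Ties present; correction factor C = 1 - 42/(16^3 - 16) = 0.989706. Corrected H = 3.627941 / 0.989706 = 3.665676.
Step 5: Under H0, H ~ chi^2(3); p-value = 0.299902.
Step 6: alpha = 0.05. fail to reject H0.

H = 3.6657, df = 3, p = 0.299902, fail to reject H0.


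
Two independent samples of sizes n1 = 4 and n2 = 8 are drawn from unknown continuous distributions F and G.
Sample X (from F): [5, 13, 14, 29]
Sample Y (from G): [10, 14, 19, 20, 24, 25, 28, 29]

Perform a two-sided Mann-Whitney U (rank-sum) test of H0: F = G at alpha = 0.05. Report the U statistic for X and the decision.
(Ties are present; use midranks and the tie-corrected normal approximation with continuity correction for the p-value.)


Step 1: Combine and sort all 12 observations; assign midranks.
sorted (value, group): (5,X), (10,Y), (13,X), (14,X), (14,Y), (19,Y), (20,Y), (24,Y), (25,Y), (28,Y), (29,X), (29,Y)
ranks: 5->1, 10->2, 13->3, 14->4.5, 14->4.5, 19->6, 20->7, 24->8, 25->9, 28->10, 29->11.5, 29->11.5
Step 2: Rank sum for X: R1 = 1 + 3 + 4.5 + 11.5 = 20.
Step 3: U_X = R1 - n1(n1+1)/2 = 20 - 4*5/2 = 20 - 10 = 10.
       U_Y = n1*n2 - U_X = 32 - 10 = 22.
Step 4: Ties are present, so use the tie-corrected normal approximation (with continuity correction) for the p-value.
Step 5: p-value = 0.348547; compare to alpha = 0.05. fail to reject H0.

U_X = 10, p = 0.348547, fail to reject H0 at alpha = 0.05.


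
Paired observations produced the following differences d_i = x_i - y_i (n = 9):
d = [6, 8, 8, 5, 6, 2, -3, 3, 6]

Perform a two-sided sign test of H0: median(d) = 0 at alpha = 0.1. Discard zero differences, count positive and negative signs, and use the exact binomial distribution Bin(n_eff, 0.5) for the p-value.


Step 1: Discard zero differences. Original n = 9; n_eff = number of nonzero differences = 9.
Nonzero differences (with sign): +6, +8, +8, +5, +6, +2, -3, +3, +6
Step 2: Count signs: positive = 8, negative = 1.
Step 3: Under H0: P(positive) = 0.5, so the number of positives S ~ Bin(9, 0.5).
Step 4: Two-sided exact p-value = sum of Bin(9,0.5) probabilities at or below the observed probability = 0.039062.
Step 5: alpha = 0.1. reject H0.

n_eff = 9, pos = 8, neg = 1, p = 0.039062, reject H0.
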